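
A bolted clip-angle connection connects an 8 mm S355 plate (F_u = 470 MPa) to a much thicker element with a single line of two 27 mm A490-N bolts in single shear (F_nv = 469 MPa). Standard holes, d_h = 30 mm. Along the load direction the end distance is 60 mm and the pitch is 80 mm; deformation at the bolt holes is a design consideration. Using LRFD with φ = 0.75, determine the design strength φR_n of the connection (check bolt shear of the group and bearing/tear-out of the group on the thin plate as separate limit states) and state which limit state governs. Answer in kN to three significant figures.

Bolt shear: A_b = π·27²/4 = 572.6 mm²; R_n = 469 × 572.6 × 2 × 1 / 1000 = 537.1 kN → 0.75 × 537.1 = 403 kN.
Bearing (1.2 l_c t F_u ≤ 2.4 d t F_u): upper limit = 2.4·27·8·470 / 1000 = 243.6 kN.
  Edge l_c = 60 − 30/2 = 45 → r_n = 203 kN; interior l_c = 80 − 30 = 50 → r_n = 225.6 kN.
  R_n,bearing = 1·203 + 1·225.6 = 428.6 kN → 0.75 × 428.6 = 321 kN.
Bearing governs: 321 kN.

321 kN (bearing governs)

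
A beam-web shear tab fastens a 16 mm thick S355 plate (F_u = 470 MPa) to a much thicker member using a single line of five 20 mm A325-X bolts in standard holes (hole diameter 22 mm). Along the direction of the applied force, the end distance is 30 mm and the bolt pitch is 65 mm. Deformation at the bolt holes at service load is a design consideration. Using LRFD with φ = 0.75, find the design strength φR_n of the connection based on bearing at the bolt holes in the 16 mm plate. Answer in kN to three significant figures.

Per bolt r_n = 1.2 l_c t F_u ≤ 2.4 d t F_u; upper limit = 2.4 × 20 × 16 × 470 / 1000 = 361 kN.
Edge bolt: l_c = 30 − 22/2 = 19 mm → 1.2 × 19 × 16 × 470 / 1000 = 171.5 → r_n = 171.5 kN.
Interior bolts: l_c = 65 − 22 = 43 mm → 1.2 × 43 × 16 × 470 / 1000 = 388 → r_n = 361 kN.
R_n = 1 × 171.5 + 4 × 361 = 1615 kN.
Design strength φR_n = 0.75 × 1615 = 1210 kN.

1210 kN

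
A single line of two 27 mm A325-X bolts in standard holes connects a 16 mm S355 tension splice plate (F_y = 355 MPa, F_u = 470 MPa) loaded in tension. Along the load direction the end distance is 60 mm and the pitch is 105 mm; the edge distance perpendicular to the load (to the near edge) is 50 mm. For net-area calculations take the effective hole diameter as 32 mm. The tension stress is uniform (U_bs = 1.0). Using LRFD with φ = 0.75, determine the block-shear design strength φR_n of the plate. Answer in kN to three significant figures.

588 kN

Shear plane L_v = 60 + 1·105 = 165 mm; A_gv = 165 × 16 = 2640 mm².
A_nv = (165 − 1.5·32) × 16 = 1872 mm².
A_nt = (50 − 0.5·32) × 16 = 544 mm².
0.6 F_u A_nv = 527.9 kN; 0.6 F_y A_gv = 562.3 kN → shear rupture governs the shear term.
R_n = 527.9 + 1.0 × 470 × 544 / 1000 = 783.6 kN.
Design strength φR_n = 0.75 × 783.6 = 588 kN.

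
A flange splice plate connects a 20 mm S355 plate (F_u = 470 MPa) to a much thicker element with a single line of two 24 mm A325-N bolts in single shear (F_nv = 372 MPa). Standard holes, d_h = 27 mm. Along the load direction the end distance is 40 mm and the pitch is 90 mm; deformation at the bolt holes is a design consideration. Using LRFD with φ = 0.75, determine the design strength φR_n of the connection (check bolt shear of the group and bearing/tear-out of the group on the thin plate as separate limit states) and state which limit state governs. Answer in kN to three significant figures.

252 kN (bolt shear governs)

Bolt shear: A_b = π·24²/4 = 452.4 mm²; R_n = 372 × 452.4 × 2 × 1 / 1000 = 336.6 kN → 0.75 × 336.6 = 252 kN.
Bearing (1.2 l_c t F_u ≤ 2.4 d t F_u): upper limit = 2.4·24·20·470 / 1000 = 541.4 kN.
  Edge l_c = 40 − 27/2 = 26.5 → r_n = 298.9 kN; interior l_c = 90 − 27 = 63 → r_n = 541.4 kN.
  R_n,bearing = 1·298.9 + 1·541.4 = 840.4 kN → 0.75 × 840.4 = 630 kN.
Bolt shear governs: 252 kN.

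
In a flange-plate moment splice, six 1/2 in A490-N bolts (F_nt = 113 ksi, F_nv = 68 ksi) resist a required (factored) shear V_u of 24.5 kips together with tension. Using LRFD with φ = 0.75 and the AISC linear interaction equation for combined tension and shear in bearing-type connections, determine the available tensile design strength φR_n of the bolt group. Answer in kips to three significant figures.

89.1 kips

A_b = π·0.5²/4 = 0.1963 in²; f_rv = 24.5 / (6 × 0.1963) = 20.8 ksi.
F'_nt = 1.3 F_nt − (F_nt / φF_nv) f_rv = 1.3·113 − (113/(0.75·68))·20.8 = 100.8 ksi, capped at F_nt → F'_nt = 100.8 ksi.
R_n = F'_nt · A_b · n = 100.8 × 0.1963 × 6 = 118.8 kips.
Design strength φR_n = 0.75 × 118.8 = 89.1 kips.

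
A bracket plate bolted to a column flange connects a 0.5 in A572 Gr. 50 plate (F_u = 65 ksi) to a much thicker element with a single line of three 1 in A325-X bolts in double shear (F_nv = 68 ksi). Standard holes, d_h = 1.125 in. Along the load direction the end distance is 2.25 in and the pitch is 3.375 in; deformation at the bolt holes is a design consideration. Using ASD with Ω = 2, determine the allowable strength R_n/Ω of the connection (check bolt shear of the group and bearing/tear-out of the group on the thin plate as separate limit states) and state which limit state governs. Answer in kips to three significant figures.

Bolt shear: A_b = π·1²/4 = 0.7854 in²; R_n = 68 × 0.7854 × 3 × 2 = 320.4 kips → 320.4 / 2 = 160 kips.
Bearing (1.2 l_c t F_u ≤ 2.4 d t F_u): upper limit = 2.4·1·0.5·65 = 78 kips.
  Edge l_c = 2.25 − 1.125/2 = 1.688 → r_n = 65.81 kips; interior l_c = 3.375 − 1.125 = 2.25 → r_n = 78 kips.
  R_n,bearing = 1·65.81 + 2·78 = 221.8 kips → 221.8 / 2 = 111 kips.
Bearing governs: 111 kips.

111 kips (bearing governs)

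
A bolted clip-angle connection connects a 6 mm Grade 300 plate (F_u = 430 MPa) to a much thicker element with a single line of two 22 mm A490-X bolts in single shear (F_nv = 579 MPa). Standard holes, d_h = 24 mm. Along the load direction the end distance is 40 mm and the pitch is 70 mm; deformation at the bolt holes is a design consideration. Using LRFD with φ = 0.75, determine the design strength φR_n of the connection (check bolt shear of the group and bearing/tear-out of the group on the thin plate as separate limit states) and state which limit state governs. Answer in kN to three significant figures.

167 kN (bearing governs)

Bolt shear: A_b = π·22²/4 = 380.1 mm²; R_n = 579 × 380.1 × 2 × 1 / 1000 = 440.2 kN → 0.75 × 440.2 = 330 kN.
Bearing (1.2 l_c t F_u ≤ 2.4 d t F_u): upper limit = 2.4·22·6·430 / 1000 = 136.2 kN.
  Edge l_c = 40 − 24/2 = 28 → r_n = 86.69 kN; interior l_c = 70 − 24 = 46 → r_n = 136.2 kN.
  R_n,bearing = 1·86.69 + 1·136.2 = 222.9 kN → 0.75 × 222.9 = 167 kN.
Bearing governs: 167 kN.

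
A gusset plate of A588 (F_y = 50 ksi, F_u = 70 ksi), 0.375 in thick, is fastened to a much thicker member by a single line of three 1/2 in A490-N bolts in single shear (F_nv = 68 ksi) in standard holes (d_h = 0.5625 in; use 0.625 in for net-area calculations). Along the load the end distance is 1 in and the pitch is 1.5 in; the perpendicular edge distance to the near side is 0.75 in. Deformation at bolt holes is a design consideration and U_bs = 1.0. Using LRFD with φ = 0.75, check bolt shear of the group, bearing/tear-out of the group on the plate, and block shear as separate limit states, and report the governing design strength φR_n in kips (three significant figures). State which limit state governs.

Bolt shear: A_b = π·0.5²/4 = 0.1963 in²; R_n = 68 × 0.1963 × 3 × 1 = 40.06 kips → 0.75 × 40.06 = 30 kips.
Bearing: edge l_c = 0.7188, r_n = 22.64 kips; interior l_c = 0.9375, r_n = 29.53 kips; R_n = 22.64 + 2·29.53 = 81.7 kips → 61.3 kips.
Block shear: A_gv = 1.5, A_nv = 0.9141, A_nt = 0.1641 in²; R_n = min(0.6F_uA_nv, 0.6F_yA_gv) + U_bs·F_u·A_nt = 49.88 kips → 37.4 kips.
Bolt shear governs: 30 kips.

30 kips (bolt shear governs)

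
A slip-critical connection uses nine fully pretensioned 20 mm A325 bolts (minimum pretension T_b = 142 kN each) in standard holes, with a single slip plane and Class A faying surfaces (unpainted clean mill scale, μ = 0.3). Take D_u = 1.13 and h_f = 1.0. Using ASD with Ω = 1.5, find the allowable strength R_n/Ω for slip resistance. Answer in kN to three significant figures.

289 kN

R_n = μ · D_u · h_f · T_b · n_s · n_b = 0.3 × 1.13 × 1.0 × 142 × 1 × 9 = 433.2 kN.
Allowable strength R_n/Ω = 433.2 / 1.5 = 289 kN.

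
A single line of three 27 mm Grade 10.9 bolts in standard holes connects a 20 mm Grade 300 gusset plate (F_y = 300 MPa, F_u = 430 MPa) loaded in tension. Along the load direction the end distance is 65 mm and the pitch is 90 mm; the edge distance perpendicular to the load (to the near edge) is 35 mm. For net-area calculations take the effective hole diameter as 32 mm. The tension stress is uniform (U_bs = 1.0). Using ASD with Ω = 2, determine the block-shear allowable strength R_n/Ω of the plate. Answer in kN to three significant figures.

507 kN

Shear plane L_v = 65 + 2·90 = 245 mm; A_gv = 245 × 20 = 4900 mm².
A_nv = (245 − 2.5·32) × 20 = 3300 mm².
A_nt = (35 − 0.5·32) × 20 = 380 mm².
0.6 F_u A_nv = 851.4 kN; 0.6 F_y A_gv = 882 kN → shear rupture governs the shear term.
R_n = 851.4 + 1.0 × 430 × 380 / 1000 = 1015 kN.
Allowable strength R_n/Ω = 1015 / 2 = 507 kN.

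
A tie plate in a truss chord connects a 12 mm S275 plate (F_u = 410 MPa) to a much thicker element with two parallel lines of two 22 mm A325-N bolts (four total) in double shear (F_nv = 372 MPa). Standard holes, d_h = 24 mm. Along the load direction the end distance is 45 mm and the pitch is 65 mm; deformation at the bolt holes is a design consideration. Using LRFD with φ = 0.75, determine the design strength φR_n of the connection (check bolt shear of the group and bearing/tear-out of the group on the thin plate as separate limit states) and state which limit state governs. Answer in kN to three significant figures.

655 kN (bearing governs)

Bolt shear: A_b = π·22²/4 = 380.1 mm²; R_n = 372 × 380.1 × 4 × 2 / 1000 = 1131 kN → 0.75 × 1131 = 848 kN.
Bearing (1.2 l_c t F_u ≤ 2.4 d t F_u): upper limit = 2.4·22·12·410 / 1000 = 259.8 kN.
  Edge l_c = 45 − 24/2 = 33 → r_n = 194.8 kN; interior l_c = 65 − 24 = 41 → r_n = 242.1 kN.
  R_n,bearing = 2·194.8 + 2·242.1 = 873.8 kN → 0.75 × 873.8 = 655 kN.
Bearing governs: 655 kN.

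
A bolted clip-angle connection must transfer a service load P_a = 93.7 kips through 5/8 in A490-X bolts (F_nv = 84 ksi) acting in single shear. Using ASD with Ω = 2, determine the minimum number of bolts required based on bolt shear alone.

8 bolts

A_b = π·0.625²/4 = 0.3068 in².
Per-bolt allowable strength R_n/Ω = 84 × 0.3068 × 1 / 2 = 12.89 kips.
n ≥ 93.7 / 12.89 = 7.272 → use 8 bolts.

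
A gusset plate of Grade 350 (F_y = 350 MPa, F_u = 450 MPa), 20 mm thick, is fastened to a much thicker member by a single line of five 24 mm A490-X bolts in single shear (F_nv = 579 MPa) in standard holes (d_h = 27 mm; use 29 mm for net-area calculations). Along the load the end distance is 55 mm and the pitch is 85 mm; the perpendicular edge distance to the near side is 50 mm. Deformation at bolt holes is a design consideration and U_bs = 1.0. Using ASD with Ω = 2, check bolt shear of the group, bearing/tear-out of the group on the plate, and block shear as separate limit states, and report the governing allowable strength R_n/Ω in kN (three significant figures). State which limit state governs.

655 kN (bolt shear governs)

Bolt shear: A_b = π·24²/4 = 452.4 mm²; R_n = 579 × 452.4 × 5 × 1 / 1000 = 1310 kN → 1310 / 2 = 655 kN.
Bearing: edge l_c = 41.5, r_n = 448.2 kN; interior l_c = 58, r_n = 518.4 kN; R_n = 448.2 + 4·518.4 = 2522 kN → 1260 kN.
Block shear: A_gv = 7900, A_nv = 5290, A_nt = 710 mm²; R_n = min(0.6F_uA_nv, 0.6F_yA_gv) + U_bs·F_u·A_nt = 1748 kN → 874 kN.
Bolt shear governs: 655 kN.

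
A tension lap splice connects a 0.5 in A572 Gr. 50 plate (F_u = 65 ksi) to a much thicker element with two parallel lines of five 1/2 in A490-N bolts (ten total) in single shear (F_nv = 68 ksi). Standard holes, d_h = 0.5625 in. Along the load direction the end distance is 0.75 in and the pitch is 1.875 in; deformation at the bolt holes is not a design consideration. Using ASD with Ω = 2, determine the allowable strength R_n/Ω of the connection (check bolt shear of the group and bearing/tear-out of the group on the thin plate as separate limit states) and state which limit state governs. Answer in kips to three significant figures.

Bolt shear: A_b = π·0.5²/4 = 0.1963 in²; R_n = 68 × 0.1963 × 10 × 1 = 133.5 kips → 133.5 / 2 = 66.8 kips.
Bearing (1.5 l_c t F_u ≤ 3.0 d t F_u): upper limit = 3.0·0.5·0.5·65 = 48.75 kips.
  Edge l_c = 0.75 − 0.5625/2 = 0.4688 → r_n = 22.85 kips; interior l_c = 1.875 − 0.5625 = 1.312 → r_n = 48.75 kips.
  R_n,bearing = 2·22.85 + 8·48.75 = 435.7 kips → 435.7 / 2 = 218 kips.
Bolt shear governs: 66.8 kips.

66.8 kips (bolt shear governs)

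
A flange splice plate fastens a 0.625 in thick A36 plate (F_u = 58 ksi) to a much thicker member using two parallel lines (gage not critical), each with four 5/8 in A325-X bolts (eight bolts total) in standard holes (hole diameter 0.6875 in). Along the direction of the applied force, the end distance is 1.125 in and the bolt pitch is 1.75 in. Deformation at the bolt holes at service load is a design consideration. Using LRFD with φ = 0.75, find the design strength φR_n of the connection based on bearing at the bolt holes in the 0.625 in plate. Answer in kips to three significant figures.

259 kips

Per bolt r_n = 1.2 l_c t F_u ≤ 2.4 d t F_u; upper limit = 2.4 × 0.625 × 0.625 × 58 = 54.38 kips.
Edge bolt: l_c = 1.125 − 0.6875/2 = 0.7812 in → 1.2 × 0.7812 × 0.625 × 58 = 33.98 → r_n = 33.98 kips.
Interior bolts: l_c = 1.75 − 0.6875 = 1.062 in → 1.2 × 1.062 × 0.625 × 58 = 46.22 → r_n = 46.22 kips.
R_n = 2 × 33.98 + 6 × 46.22 = 345.3 kips.
Design strength φR_n = 0.75 × 345.3 = 259 kips.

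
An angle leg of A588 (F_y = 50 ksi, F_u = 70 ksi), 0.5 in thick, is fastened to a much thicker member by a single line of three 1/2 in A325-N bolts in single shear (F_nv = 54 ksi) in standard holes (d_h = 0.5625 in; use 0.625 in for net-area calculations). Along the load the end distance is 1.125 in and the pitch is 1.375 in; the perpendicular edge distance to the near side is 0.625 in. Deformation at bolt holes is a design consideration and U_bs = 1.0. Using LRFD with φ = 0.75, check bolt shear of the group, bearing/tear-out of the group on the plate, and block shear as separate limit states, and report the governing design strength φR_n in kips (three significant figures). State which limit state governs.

23.9 kips (bolt shear governs)

Bolt shear: A_b = π·0.5²/4 = 0.1963 in²; R_n = 54 × 0.1963 × 3 × 1 = 31.81 kips → 0.75 × 31.81 = 23.9 kips.
Bearing: edge l_c = 0.8438, r_n = 35.44 kips; interior l_c = 0.8125, r_n = 34.12 kips; R_n = 35.44 + 2·34.12 = 103.7 kips → 77.8 kips.
Block shear: A_gv = 1.938, A_nv = 1.156, A_nt = 0.1562 in²; R_n = min(0.6F_uA_nv, 0.6F_yA_gv) + U_bs·F_u·A_nt = 59.5 kips → 44.6 kips.
Bolt shear governs: 23.9 kips.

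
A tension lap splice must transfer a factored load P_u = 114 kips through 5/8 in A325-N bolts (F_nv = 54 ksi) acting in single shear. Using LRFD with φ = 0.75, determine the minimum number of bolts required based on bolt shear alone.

10 bolts

A_b = π·0.625²/4 = 0.3068 in².
Per-bolt design strength φR_n = 0.75 × 54 × 0.3068 × 1 = 12.43 kips.
n ≥ 114 / 12.43 = 9.175 → use 10 bolts.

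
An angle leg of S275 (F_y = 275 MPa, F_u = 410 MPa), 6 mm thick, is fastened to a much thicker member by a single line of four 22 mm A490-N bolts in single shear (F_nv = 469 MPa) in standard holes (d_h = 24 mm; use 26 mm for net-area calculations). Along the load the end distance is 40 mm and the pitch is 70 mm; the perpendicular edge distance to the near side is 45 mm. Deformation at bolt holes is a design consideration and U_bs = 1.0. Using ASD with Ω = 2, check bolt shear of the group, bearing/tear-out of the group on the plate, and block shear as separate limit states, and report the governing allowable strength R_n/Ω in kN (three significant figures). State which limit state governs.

Bolt shear: A_b = π·22²/4 = 380.1 mm²; R_n = 469 × 380.1 × 4 × 1 / 1000 = 713.1 kN → 713.1 / 2 = 357 kN.
Bearing: edge l_c = 28, r_n = 82.66 kN; interior l_c = 46, r_n = 129.9 kN; R_n = 82.66 + 3·129.9 = 472.3 kN → 236 kN.
Block shear: A_gv = 1500, A_nv = 954, A_nt = 192 mm²; R_n = min(0.6F_uA_nv, 0.6F_yA_gv) + U_bs·F_u·A_nt = 313.4 kN → 157 kN.
Block shear governs: 157 kN.

157 kN (block shear governs)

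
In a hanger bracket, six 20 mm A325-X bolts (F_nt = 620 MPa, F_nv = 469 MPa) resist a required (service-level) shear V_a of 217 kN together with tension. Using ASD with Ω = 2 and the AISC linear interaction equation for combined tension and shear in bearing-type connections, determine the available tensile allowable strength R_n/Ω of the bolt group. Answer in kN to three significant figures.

473 kN

A_b = π·20²/4 = 314.2 mm²; f_rv = 217 × 1000 / (6 × 314.2) = 115.1 MPa.
F'_nt = 1.3 F_nt − (Ω F_nt / F_nv) f_rv = 1.3·620 − (2·620/469)·115.1 = 501.6 MPa, capped at F_nt → F'_nt = 501.6 MPa.
R_n = F'_nt · A_b · n = 501.6 × 314.2 × 6 / 1000 = 945.5 kN.
Allowable strength R_n/Ω = 945.5 / 2 = 473 kN.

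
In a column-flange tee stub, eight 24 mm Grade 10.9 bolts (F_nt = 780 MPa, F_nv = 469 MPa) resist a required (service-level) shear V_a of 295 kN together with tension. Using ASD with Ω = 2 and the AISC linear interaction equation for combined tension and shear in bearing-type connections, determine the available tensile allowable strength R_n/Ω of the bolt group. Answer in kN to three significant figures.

A_b = π·24²/4 = 452.4 mm²; f_rv = 295 × 1000 / (8 × 452.4) = 81.51 MPa.
F'_nt = 1.3 F_nt − (Ω F_nt / F_nv) f_rv = 1.3·780 − (2·780/469)·81.51 = 742.9 MPa, capped at F_nt → F'_nt = 742.9 MPa.
R_n = F'_nt · A_b · n = 742.9 × 452.4 × 8 / 1000 = 2689 kN.
Allowable strength R_n/Ω = 2689 / 2 = 1340 kN.

1340 kN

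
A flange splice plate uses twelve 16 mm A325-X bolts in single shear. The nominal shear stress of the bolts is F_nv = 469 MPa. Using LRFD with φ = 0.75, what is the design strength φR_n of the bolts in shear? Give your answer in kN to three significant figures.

A_b = π × 16² / 4 = 201.1 mm².
R_n = F_nv · A_b · n · n_s = 469 × 201.1 × 12 × 1 / 1000 = 1132 kN.
Design strength φR_n = 0.75 × 1132 = 849 kN.

849 kN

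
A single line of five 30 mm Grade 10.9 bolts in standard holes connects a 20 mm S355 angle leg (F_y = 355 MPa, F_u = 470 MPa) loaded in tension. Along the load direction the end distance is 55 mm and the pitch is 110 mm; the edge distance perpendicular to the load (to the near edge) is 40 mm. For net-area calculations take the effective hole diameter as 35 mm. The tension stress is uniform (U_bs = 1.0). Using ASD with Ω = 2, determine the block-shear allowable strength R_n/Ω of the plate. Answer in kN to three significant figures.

1060 kN

Shear plane L_v = 55 + 4·110 = 495 mm; A_gv = 495 × 20 = 9900 mm².
A_nv = (495 − 4.5·35) × 20 = 6750 mm².
A_nt = (40 − 0.5·35) × 20 = 450 mm².
0.6 F_u A_nv = 1904 kN; 0.6 F_y A_gv = 2109 kN → shear rupture governs the shear term.
R_n = 1904 + 1.0 × 470 × 450 / 1000 = 2115 kN.
Allowable strength R_n/Ω = 2115 / 2 = 1060 kN.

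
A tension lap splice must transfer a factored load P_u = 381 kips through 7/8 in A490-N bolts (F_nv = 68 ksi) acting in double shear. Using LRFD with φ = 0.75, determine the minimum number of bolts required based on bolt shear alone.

A_b = π·0.875²/4 = 0.6013 in².
Per-bolt design strength φR_n = 0.75 × 68 × 0.6013 × 2 = 61.33 kips.
n ≥ 381 / 61.33 = 6.212 → use 7 bolts.

7 bolts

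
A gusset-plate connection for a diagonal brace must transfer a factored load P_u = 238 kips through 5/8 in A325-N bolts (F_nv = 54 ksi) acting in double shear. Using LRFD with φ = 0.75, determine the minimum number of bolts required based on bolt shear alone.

10 bolts

A_b = π·0.625²/4 = 0.3068 in².
Per-bolt design strength φR_n = 0.75 × 54 × 0.3068 × 2 = 24.85 kips.
n ≥ 238 / 24.85 = 9.577 → use 10 bolts.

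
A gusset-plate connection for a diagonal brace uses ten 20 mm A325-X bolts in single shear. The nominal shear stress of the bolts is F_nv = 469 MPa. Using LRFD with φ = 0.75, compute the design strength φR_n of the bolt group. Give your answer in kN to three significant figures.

1110 kN

A_b = π × 20² / 4 = 314.2 mm².
R_n = F_nv · A_b · n · n_s = 469 × 314.2 × 10 × 1 / 1000 = 1473 kN.
Design strength φR_n = 0.75 × 1473 = 1110 kN.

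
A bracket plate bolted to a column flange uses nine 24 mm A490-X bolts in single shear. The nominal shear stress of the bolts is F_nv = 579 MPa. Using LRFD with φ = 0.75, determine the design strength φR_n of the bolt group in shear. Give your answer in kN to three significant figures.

A_b = π × 24² / 4 = 452.4 mm².
R_n = F_nv · A_b · n · n_s = 579 × 452.4 × 9 × 1 / 1000 = 2357 kN.
Design strength φR_n = 0.75 × 2357 = 1770 kN.

1770 kN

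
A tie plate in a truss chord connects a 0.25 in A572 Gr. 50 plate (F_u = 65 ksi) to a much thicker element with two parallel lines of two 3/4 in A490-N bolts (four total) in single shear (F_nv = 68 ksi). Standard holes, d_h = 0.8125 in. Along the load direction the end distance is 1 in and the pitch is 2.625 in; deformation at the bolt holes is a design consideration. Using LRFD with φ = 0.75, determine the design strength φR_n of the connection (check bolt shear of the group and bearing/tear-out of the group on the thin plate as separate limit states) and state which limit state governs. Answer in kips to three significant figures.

Bolt shear: A_b = π·0.75²/4 = 0.4418 in²; R_n = 68 × 0.4418 × 4 × 1 = 120.2 kips → 0.75 × 120.2 = 90.1 kips.
Bearing (1.2 l_c t F_u ≤ 2.4 d t F_u): upper limit = 2.4·0.75·0.25·65 = 29.25 kips.
  Edge l_c = 1 − 0.8125/2 = 0.5938 → r_n = 11.58 kips; interior l_c = 2.625 − 0.8125 = 1.812 → r_n = 29.25 kips.
  R_n,bearing = 2·11.58 + 2·29.25 = 81.66 kips → 0.75 × 81.66 = 61.2 kips.
Bearing governs: 61.2 kips.

61.2 kips (bearing governs)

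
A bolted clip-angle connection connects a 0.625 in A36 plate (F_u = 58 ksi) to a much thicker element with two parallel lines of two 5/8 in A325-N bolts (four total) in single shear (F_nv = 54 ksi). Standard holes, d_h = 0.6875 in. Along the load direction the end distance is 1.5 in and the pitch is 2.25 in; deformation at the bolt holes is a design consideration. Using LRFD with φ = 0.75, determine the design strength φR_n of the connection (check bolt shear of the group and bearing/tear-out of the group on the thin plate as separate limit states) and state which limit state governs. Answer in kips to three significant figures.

49.7 kips (bolt shear governs)

Bolt shear: A_b = π·0.625²/4 = 0.3068 in²; R_n = 54 × 0.3068 × 4 × 1 = 66.27 kips → 0.75 × 66.27 = 49.7 kips.
Bearing (1.2 l_c t F_u ≤ 2.4 d t F_u): upper limit = 2.4·0.625·0.625·58 = 54.38 kips.
  Edge l_c = 1.5 − 0.6875/2 = 1.156 → r_n = 50.3 kips; interior l_c = 2.25 − 0.6875 = 1.562 → r_n = 54.38 kips.
  R_n,bearing = 2·50.3 + 2·54.38 = 209.3 kips → 0.75 × 209.3 = 157 kips.
Bolt shear governs: 49.7 kips.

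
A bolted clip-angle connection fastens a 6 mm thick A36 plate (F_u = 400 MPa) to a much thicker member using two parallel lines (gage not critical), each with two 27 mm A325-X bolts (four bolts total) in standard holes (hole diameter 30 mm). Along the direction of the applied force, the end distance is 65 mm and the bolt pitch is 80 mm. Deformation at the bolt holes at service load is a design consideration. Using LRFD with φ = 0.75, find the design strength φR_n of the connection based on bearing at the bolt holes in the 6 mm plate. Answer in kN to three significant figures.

432 kN

Per bolt r_n = 1.2 l_c t F_u ≤ 2.4 d t F_u; upper limit = 2.4 × 27 × 6 × 400 / 1000 = 155.5 kN.
Edge bolt: l_c = 65 − 30/2 = 50 mm → 1.2 × 50 × 6 × 400 / 1000 = 144 → r_n = 144 kN.
Interior bolts: l_c = 80 − 30 = 50 mm → 1.2 × 50 × 6 × 400 / 1000 = 144 → r_n = 144 kN.
R_n = 2 × 144 + 2 × 144 = 576 kN.
Design strength φR_n = 0.75 × 576 = 432 kN.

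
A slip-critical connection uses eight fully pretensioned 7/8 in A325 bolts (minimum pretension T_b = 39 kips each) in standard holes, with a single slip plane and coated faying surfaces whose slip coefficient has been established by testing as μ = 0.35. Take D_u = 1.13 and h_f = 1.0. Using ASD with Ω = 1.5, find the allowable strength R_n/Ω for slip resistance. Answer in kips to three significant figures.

R_n = μ · D_u · h_f · T_b · n_s · n_b = 0.35 × 1.13 × 1.0 × 39 × 1 × 8 = 123.4 kips.
Allowable strength R_n/Ω = 123.4 / 1.5 = 82.3 kips.

82.3 kips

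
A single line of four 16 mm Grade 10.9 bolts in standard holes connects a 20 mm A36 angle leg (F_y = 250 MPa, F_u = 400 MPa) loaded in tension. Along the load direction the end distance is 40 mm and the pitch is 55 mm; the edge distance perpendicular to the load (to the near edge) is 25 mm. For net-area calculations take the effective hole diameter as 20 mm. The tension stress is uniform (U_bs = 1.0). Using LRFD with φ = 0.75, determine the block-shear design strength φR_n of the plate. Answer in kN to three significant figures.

Shear plane L_v = 40 + 3·55 = 205 mm; A_gv = 205 × 20 = 4100 mm².
A_nv = (205 − 3.5·20) × 20 = 2700 mm².
A_nt = (25 − 0.5·20) × 20 = 300 mm².
0.6 F_u A_nv = 648 kN; 0.6 F_y A_gv = 615 kN → shear yielding governs the shear term.
R_n = 615 + 1.0 × 400 × 300 / 1000 = 735 kN.
Design strength φR_n = 0.75 × 735 = 551 kN.

551 kN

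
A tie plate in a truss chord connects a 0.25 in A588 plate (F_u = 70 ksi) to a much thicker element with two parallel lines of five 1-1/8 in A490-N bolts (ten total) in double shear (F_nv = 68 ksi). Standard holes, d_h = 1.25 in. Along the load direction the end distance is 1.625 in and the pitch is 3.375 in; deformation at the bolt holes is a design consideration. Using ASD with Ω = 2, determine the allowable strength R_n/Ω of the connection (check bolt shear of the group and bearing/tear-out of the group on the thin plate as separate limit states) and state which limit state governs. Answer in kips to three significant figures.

Bolt shear: A_b = π·1.125²/4 = 0.994 in²; R_n = 68 × 0.994 × 10 × 2 = 1352 kips → 1352 / 2 = 676 kips.
Bearing (1.2 l_c t F_u ≤ 2.4 d t F_u): upper limit = 2.4·1.125·0.25·70 = 47.25 kips.
  Edge l_c = 1.625 − 1.25/2 = 1 → r_n = 21 kips; interior l_c = 3.375 − 1.25 = 2.125 → r_n = 44.62 kips.
  R_n,bearing = 2·21 + 8·44.62 = 399 kips → 399 / 2 = 200 kips.
Bearing governs: 200 kips.

200 kips (bearing governs)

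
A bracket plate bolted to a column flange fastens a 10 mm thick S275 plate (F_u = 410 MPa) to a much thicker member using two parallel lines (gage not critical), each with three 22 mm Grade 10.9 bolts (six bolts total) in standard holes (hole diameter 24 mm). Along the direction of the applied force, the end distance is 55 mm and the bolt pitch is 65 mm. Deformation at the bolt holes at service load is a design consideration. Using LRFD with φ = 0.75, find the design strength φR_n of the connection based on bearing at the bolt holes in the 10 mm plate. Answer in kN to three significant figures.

922 kN

Per bolt r_n = 1.2 l_c t F_u ≤ 2.4 d t F_u; upper limit = 2.4 × 22 × 10 × 410 / 1000 = 216.5 kN.
Edge bolt: l_c = 55 − 24/2 = 43 mm → 1.2 × 43 × 10 × 410 / 1000 = 211.6 → r_n = 211.6 kN.
Interior bolts: l_c = 65 − 24 = 41 mm → 1.2 × 41 × 10 × 410 / 1000 = 201.7 → r_n = 201.7 kN.
R_n = 2 × 211.6 + 4 × 201.7 = 1230 kN.
Design strength φR_n = 0.75 × 1230 = 922 kN.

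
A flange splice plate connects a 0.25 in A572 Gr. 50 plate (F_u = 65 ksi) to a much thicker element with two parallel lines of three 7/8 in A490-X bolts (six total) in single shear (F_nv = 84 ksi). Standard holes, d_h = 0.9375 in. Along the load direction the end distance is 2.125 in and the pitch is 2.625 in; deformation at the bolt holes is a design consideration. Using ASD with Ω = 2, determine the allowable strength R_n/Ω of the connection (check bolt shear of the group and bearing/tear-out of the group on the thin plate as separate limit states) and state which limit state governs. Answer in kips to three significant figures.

Bolt shear: A_b = π·0.875²/4 = 0.6013 in²; R_n = 84 × 0.6013 × 6 × 1 = 303.1 kips → 303.1 / 2 = 152 kips.
Bearing (1.2 l_c t F_u ≤ 2.4 d t F_u): upper limit = 2.4·0.875·0.25·65 = 34.12 kips.
  Edge l_c = 2.125 − 0.9375/2 = 1.656 → r_n = 32.3 kips; interior l_c = 2.625 − 0.9375 = 1.688 → r_n = 32.91 kips.
  R_n,bearing = 2·32.3 + 4·32.91 = 196.2 kips → 196.2 / 2 = 98.1 kips.
Bearing governs: 98.1 kips.

98.1 kips (bearing governs)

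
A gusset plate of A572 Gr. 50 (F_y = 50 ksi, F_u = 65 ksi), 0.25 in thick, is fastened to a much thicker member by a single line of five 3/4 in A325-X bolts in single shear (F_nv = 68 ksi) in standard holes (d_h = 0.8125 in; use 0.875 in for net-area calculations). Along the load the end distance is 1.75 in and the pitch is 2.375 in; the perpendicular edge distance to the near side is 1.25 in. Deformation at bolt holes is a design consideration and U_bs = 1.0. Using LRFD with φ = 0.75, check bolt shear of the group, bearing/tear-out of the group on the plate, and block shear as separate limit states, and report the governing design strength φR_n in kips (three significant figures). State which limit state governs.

63.4 kips (block shear governs)

Bolt shear: A_b = π·0.75²/4 = 0.4418 in²; R_n = 68 × 0.4418 × 5 × 1 = 150.2 kips → 0.75 × 150.2 = 113 kips.
Bearing: edge l_c = 1.344, r_n = 26.2 kips; interior l_c = 1.562, r_n = 29.25 kips; R_n = 26.2 + 4·29.25 = 143.2 kips → 107 kips.
Block shear: A_gv = 2.812, A_nv = 1.828, A_nt = 0.2031 in²; R_n = min(0.6F_uA_nv, 0.6F_yA_gv) + U_bs·F_u·A_nt = 84.5 kips → 63.4 kips.
Block shear governs: 63.4 kips.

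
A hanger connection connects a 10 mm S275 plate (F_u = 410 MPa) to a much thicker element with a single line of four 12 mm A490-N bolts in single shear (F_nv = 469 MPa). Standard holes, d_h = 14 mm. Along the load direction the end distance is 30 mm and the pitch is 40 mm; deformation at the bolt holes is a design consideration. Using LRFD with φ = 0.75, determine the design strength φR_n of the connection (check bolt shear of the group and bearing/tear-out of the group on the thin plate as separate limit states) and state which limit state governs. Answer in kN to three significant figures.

Bolt shear: A_b = π·12²/4 = 113.1 mm²; R_n = 469 × 113.1 × 4 × 1 / 1000 = 212.2 kN → 0.75 × 212.2 = 159 kN.
Bearing (1.2 l_c t F_u ≤ 2.4 d t F_u): upper limit = 2.4·12·10·410 / 1000 = 118.1 kN.
  Edge l_c = 30 − 14/2 = 23 → r_n = 113.2 kN; interior l_c = 40 − 14 = 26 → r_n = 118.1 kN.
  R_n,bearing = 1·113.2 + 3·118.1 = 467.4 kN → 0.75 × 467.4 = 351 kN.
Bolt shear governs: 159 kN.

159 kN (bolt shear governs)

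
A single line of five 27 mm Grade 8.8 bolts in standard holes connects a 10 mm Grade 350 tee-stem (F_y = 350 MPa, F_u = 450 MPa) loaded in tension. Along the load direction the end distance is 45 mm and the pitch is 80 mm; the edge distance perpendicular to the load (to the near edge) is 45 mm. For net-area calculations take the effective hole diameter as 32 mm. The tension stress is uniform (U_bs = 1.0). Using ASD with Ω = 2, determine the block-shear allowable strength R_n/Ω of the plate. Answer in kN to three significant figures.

Shear plane L_v = 45 + 4·80 = 365 mm; A_gv = 365 × 10 = 3650 mm².
A_nv = (365 − 4.5·32) × 10 = 2210 mm².
A_nt = (45 − 0.5·32) × 10 = 290 mm².
0.6 F_u A_nv = 596.7 kN; 0.6 F_y A_gv = 766.5 kN → shear rupture governs the shear term.
R_n = 596.7 + 1.0 × 450 × 290 / 1000 = 727.2 kN.
Allowable strength R_n/Ω = 727.2 / 2 = 364 kN.

364 kN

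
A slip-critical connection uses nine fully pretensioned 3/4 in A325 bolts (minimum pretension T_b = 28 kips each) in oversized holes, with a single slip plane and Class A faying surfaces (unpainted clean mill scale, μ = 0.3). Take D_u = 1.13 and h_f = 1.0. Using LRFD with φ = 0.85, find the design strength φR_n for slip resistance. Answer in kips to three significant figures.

R_n = μ · D_u · h_f · T_b · n_s · n_b = 0.3 × 1.13 × 1.0 × 28 × 1 × 9 = 85.43 kips.
Design strength φR_n = 0.85 × 85.43 = 72.6 kips.

72.6 kips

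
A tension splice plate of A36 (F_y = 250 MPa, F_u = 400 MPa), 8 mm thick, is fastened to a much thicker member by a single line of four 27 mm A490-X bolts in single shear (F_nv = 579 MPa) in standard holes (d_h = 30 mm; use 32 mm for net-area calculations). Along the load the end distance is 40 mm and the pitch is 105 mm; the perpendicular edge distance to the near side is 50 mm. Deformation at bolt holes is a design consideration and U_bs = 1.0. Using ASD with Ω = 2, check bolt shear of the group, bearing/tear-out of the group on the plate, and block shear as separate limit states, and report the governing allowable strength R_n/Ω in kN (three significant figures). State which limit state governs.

Bolt shear: A_b = π·27²/4 = 572.6 mm²; R_n = 579 × 572.6 × 4 × 1 / 1000 = 1326 kN → 1326 / 2 = 663 kN.
Bearing: edge l_c = 25, r_n = 96 kN; interior l_c = 75, r_n = 207.4 kN; R_n = 96 + 3·207.4 = 718.1 kN → 359 kN.
Block shear: A_gv = 2840, A_nv = 1944, A_nt = 272 mm²; R_n = min(0.6F_uA_nv, 0.6F_yA_gv) + U_bs·F_u·A_nt = 534.8 kN → 267 kN.
Block shear governs: 267 kN.

267 kN (block shear governs)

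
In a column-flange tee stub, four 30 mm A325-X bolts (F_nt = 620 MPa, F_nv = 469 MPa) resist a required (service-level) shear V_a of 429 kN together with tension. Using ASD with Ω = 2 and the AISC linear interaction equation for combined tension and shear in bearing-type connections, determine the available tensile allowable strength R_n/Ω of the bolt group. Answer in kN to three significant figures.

A_b = π·30²/4 = 706.9 mm²; f_rv = 429 × 1000 / (4 × 706.9) = 151.7 MPa.
F'_nt = 1.3 F_nt − (Ω F_nt / F_nv) f_rv = 1.3·620 − (2·620/469)·151.7 = 404.8 MPa, capped at F_nt → F'_nt = 404.8 MPa.
R_n = F'_nt · A_b · n = 404.8 × 706.9 × 4 / 1000 = 1145 kN.
Allowable strength R_n/Ω = 1145 / 2 = 572 kN.

572 kN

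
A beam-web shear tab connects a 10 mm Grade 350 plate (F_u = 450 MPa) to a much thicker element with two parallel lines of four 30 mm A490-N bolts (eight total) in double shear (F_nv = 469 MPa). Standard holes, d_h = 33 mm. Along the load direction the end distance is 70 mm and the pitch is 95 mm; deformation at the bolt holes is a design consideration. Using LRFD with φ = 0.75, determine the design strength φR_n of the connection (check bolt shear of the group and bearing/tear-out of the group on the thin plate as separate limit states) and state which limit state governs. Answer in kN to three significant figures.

Bolt shear: A_b = π·30²/4 = 706.9 mm²; R_n = 469 × 706.9 × 8 × 2 / 1000 = 5304 kN → 0.75 × 5304 = 3980 kN.
Bearing (1.2 l_c t F_u ≤ 2.4 d t F_u): upper limit = 2.4·30·10·450 / 1000 = 324 kN.
  Edge l_c = 70 − 33/2 = 53.5 → r_n = 288.9 kN; interior l_c = 95 − 33 = 62 → r_n = 324 kN.
  R_n,bearing = 2·288.9 + 6·324 = 2522 kN → 0.75 × 2522 = 1890 kN.
Bearing governs: 1890 kN.

1890 kN (bearing governs)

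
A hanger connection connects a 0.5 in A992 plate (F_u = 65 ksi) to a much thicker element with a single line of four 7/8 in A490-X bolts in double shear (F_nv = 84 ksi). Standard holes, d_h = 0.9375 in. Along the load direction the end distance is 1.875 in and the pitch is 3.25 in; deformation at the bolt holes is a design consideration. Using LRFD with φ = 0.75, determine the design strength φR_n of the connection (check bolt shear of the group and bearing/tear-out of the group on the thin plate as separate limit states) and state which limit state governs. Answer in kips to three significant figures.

Bolt shear: A_b = π·0.875²/4 = 0.6013 in²; R_n = 84 × 0.6013 × 4 × 2 = 404.1 kips → 0.75 × 404.1 = 303 kips.
Bearing (1.2 l_c t F_u ≤ 2.4 d t F_u): upper limit = 2.4·0.875·0.5·65 = 68.25 kips.
  Edge l_c = 1.875 − 0.9375/2 = 1.406 → r_n = 54.84 kips; interior l_c = 3.25 − 0.9375 = 2.312 → r_n = 68.25 kips.
  R_n,bearing = 1·54.84 + 3·68.25 = 259.6 kips → 0.75 × 259.6 = 195 kips.
Bearing governs: 195 kips.

195 kips (bearing governs)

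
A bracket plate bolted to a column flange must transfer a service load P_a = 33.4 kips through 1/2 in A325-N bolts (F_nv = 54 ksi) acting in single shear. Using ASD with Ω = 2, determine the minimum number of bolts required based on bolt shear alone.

7 bolts

A_b = π·0.5²/4 = 0.1963 in².
Per-bolt allowable strength R_n/Ω = 54 × 0.1963 × 1 / 2 = 5.301 kips.
n ≥ 33.4 / 5.301 = 6.3 → use 7 bolts.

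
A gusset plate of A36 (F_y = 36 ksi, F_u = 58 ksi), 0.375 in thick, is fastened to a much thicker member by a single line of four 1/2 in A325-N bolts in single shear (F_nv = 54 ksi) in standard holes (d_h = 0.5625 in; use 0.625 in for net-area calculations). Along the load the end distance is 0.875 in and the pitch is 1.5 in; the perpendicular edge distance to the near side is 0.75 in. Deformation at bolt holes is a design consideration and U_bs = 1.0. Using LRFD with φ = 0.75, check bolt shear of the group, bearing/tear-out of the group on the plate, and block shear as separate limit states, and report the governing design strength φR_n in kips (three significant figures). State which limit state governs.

Bolt shear: A_b = π·0.5²/4 = 0.1963 in²; R_n = 54 × 0.1963 × 4 × 1 = 42.41 kips → 0.75 × 42.41 = 31.8 kips.
Bearing: edge l_c = 0.5938, r_n = 15.5 kips; interior l_c = 0.9375, r_n = 24.47 kips; R_n = 15.5 + 3·24.47 = 88.9 kips → 66.7 kips.
Block shear: A_gv = 2.016, A_nv = 1.195, A_nt = 0.1641 in²; R_n = min(0.6F_uA_nv, 0.6F_yA_gv) + U_bs·F_u·A_nt = 51.11 kips → 38.3 kips.
Bolt shear governs: 31.8 kips.

31.8 kips (bolt shear governs)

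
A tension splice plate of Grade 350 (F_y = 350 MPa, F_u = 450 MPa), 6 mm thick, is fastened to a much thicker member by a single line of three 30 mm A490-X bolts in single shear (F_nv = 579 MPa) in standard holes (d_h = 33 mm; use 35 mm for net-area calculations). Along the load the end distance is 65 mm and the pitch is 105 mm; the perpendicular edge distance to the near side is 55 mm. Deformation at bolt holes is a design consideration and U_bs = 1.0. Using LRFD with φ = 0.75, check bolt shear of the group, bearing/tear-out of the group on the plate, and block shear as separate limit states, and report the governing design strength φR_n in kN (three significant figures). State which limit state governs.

304 kN (block shear governs)

Bolt shear: A_b = π·30²/4 = 706.9 mm²; R_n = 579 × 706.9 × 3 × 1 / 1000 = 1228 kN → 0.75 × 1228 = 921 kN.
Bearing: edge l_c = 48.5, r_n = 157.1 kN; interior l_c = 72, r_n = 194.4 kN; R_n = 157.1 + 2·194.4 = 545.9 kN → 409 kN.
Block shear: A_gv = 1650, A_nv = 1125, A_nt = 225 mm²; R_n = min(0.6F_uA_nv, 0.6F_yA_gv) + U_bs·F_u·A_nt = 405 kN → 304 kN.
Block shear governs: 304 kN.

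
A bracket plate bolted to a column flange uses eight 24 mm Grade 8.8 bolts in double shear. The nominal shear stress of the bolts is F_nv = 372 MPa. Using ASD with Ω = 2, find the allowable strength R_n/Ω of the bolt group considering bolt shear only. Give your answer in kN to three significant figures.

1350 kN

A_b = π × 24² / 4 = 452.4 mm².
R_n = F_nv · A_b · n · n_s = 372 × 452.4 × 8 × 2 / 1000 = 2693 kN.
Allowable strength R_n/Ω = 2693 / 2 = 1350 kN.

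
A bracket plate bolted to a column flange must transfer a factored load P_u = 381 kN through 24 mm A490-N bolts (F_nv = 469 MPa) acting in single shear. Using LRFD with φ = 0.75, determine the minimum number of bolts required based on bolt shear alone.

3 bolts

A_b = π·24²/4 = 452.4 mm².
Per-bolt design strength φR_n = 0.75 × 469 × 452.4 × 1 / 1000 = 159.1 kN.
n ≥ 381 / 159.1 = 2.394 → use 3 bolts.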